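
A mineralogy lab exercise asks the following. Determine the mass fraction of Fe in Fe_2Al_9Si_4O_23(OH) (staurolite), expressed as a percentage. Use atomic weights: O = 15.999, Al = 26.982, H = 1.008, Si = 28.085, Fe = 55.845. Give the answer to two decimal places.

Molar mass of Fe_2Al_9Si_4O_23(OH): 2×55.845 + 9×26.982 + 4×28.085 + 24×15.999 + 1×1.008 = 851.852 g/mol.
Mass of Fe per formula unit: 2 × 55.845 = 111.690 g.
Weight fraction Fe = 111.690 / 851.852 = 0.1311.

13.11 wt%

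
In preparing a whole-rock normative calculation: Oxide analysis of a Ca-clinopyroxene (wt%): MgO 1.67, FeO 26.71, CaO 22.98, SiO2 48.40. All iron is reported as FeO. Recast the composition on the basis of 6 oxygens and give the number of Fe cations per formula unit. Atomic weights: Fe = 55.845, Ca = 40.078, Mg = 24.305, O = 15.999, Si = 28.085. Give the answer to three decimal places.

0.916 Fe apfu

MgO (M=40.304): mol = 0.04144; Mg = 0.04144, O = 0.04144.
FeO (M=71.844): mol = 0.37178; Fe = 0.37178, O = 0.37178.
CaO (M=56.077): mol = 0.40979; Ca = 0.40979, O = 0.40979.
SiO2 (M=60.083): mol = 0.80555; Si = 0.80555, O = 1.61110.
ΣO = 2.43411; factor = 6/ΣO = 2.46497.
Fe apfu = 0.37178 × 2.46497 = 0.916.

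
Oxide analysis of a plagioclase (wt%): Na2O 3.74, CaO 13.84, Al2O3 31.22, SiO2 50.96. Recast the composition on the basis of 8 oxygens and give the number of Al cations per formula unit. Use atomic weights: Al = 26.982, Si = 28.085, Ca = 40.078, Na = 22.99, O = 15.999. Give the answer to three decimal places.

3.74 wt% Na2O ÷ 61.979 g/mol = 0.06034 mol, giving 0.12068 Na and 0.06034 O.
13.84 wt% CaO ÷ 56.077 g/mol = 0.24680 mol, giving 0.24680 Ca and 0.24680 O.
31.22 wt% Al2O3 ÷ 101.961 g/mol = 0.30620 mol, giving 0.61240 Al and 0.91860 O.
50.96 wt% SiO2 ÷ 60.083 g/mol = 0.84816 mol, giving 0.84816 Si and 1.69632 O.
Oxygen sums to 2.92206; scaling by 8/2.92206 = 2.73779 puts the formula on 8 O.
Al: 0.61240 × 2.73779 = 1.677 atoms per formula unit.

1.677 Al apfu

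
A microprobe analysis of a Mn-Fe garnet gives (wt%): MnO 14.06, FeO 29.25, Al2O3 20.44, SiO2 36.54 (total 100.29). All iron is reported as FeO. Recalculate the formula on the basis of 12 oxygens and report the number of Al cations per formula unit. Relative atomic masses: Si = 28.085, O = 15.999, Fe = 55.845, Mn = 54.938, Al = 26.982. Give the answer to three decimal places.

1.986 Al apfu

MnO: 14.06/70.937 = 0.19820 mol → 0.19820 mol Mn, 0.19820 mol O.
FeO: 29.25/71.844 = 0.40713 mol → 0.40713 mol Fe, 0.40713 mol O.
Al2O3: 20.44/101.961 = 0.20047 mol → 0.40094 mol Al, 0.60141 mol O.
SiO2: 36.54/60.083 = 0.60816 mol → 0.60816 mol Si, 1.21632 mol O.
Total oxygen = 2.42306 mol. Normalization factor = 12/2.42306 = 4.95242.
Al per 12 O = 0.40094 × 4.95242 = 1.986.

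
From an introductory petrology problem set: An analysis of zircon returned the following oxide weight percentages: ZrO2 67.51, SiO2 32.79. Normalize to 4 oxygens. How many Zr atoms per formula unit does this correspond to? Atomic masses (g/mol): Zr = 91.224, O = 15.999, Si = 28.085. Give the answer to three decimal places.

ZrO2: 67.51/123.222 = 0.54787 mol → 0.54787 mol Zr, 1.09574 mol O.
SiO2: 32.79/60.083 = 0.54575 mol → 0.54575 mol Si, 1.09150 mol O.
Total oxygen = 2.18724 mol. Normalization factor = 4/2.18724 = 1.82879.
Zr per 4 O = 0.54787 × 1.82879 = 1.002.

1.002 Zr apfu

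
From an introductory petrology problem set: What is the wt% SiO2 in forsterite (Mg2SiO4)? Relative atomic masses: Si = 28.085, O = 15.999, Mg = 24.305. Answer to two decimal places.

42.71 wt%

Molar mass of Mg2SiO4 = 2·24.305 + 1·28.085 + 4·15.999 = 140.691 g/mol.
Each formula unit contains 1 Si, equivalent to 1/1 = 1.0000 mol SiO2.
M(SiO2) = 1×28.085 + 2×15.999 = 60.083 g/mol.
Mass of SiO2 per formula unit = 1.0000 × 60.083 = 60.083 g.
SiO2 wt% = 60.083 / 140.691 × 100 = 42.71%.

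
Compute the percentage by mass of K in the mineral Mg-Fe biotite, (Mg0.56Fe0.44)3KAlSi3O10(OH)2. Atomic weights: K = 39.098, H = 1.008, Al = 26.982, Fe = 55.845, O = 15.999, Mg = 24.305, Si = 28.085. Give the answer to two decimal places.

M((Mg0.56Fe0.44)3KAlSi3O10(OH)2) = 458.887 g/mol.
K contributes 1 × 39.098 = 39.098 g per mole.
39.098/458.887 = 0.0852 → 8.52%.

8.52 mass %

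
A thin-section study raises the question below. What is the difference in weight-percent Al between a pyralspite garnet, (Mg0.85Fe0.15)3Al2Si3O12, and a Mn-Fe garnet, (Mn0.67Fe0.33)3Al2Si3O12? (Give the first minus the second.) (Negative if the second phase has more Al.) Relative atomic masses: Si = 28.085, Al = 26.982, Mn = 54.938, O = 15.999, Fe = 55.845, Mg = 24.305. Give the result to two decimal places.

2.05 percentage points

M((Mg0.85Fe0.15)3Al2Si3O12) = 417.315 g/mol, so wt% Al = 53.964/417.315 × 100 = 12.93%.
M((Mn0.67Fe0.33)3Al2Si3O12) = 495.919 g/mol, so wt% Al = 53.964/495.919 × 100 = 10.88%.
12.93 − 10.88 = 2.05 pp.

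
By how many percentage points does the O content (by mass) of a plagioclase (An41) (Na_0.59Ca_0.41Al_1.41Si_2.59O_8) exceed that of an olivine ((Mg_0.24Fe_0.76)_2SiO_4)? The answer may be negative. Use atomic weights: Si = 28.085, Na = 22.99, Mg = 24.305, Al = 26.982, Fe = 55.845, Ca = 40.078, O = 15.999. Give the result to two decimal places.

First mineral: 127.992 g O in 268.773 g formula = 47.62 wt% O.
Second mineral: 63.996 g O in 188.632 g formula = 33.93 wt% O.
47.62% − 33.93% gives a difference of 13.69 percentage points.

13.69 percentage points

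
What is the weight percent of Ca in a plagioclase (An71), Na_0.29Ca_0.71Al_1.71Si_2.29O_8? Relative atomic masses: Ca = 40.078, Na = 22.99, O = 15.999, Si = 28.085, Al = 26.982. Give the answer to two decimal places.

Molar mass of Na_0.29Ca_0.71Al_1.71Si_2.29O_8: 0.29×22.99 + 0.71×40.078 + 1.71×26.982 + 2.29×28.085 + 8×15.999 = 273.568 g/mol.
Mass of Ca per formula unit: 0.71 × 40.078 = 28.455 g.
Weight fraction Ca = 28.455 / 273.568 = 0.1040.

10.40 mass %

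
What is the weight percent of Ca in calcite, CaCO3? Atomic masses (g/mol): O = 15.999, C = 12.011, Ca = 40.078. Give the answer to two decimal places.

Formula mass = 1×40.078 + 1×12.011 + 3×15.999 = 100.086 g/mol, of which 40.078 g is Ca.
So Ca makes up 40.078/100.086 = 0.4004 of the mass, i.e. 40.04%.

40.04 weight percent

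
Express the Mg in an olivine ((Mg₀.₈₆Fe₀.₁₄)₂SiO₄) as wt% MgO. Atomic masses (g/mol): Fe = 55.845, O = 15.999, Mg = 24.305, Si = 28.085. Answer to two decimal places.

M((Mg₀.₈₆Fe₀.₁₄)₂SiO₄) = 149.522 g/mol; M(MgO) = 40.304 g/mol.
Moles MgO per formula unit = 1.72 Mg ÷ 1 = 1.7200.
MgO fraction = (1.7200 × 40.304) / 149.522 = 69.323/149.522 = 0.4636.

46.36 wt%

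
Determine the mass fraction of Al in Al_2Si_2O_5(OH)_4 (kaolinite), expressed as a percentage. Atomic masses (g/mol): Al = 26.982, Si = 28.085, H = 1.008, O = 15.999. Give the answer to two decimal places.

M(Al_2Si_2O_5(OH)_4) = 258.157 g/mol.
Al contributes 2 × 26.982 = 53.964 g per mole.
53.964/258.157 = 0.2090 → 20.90%.

20.90 mass %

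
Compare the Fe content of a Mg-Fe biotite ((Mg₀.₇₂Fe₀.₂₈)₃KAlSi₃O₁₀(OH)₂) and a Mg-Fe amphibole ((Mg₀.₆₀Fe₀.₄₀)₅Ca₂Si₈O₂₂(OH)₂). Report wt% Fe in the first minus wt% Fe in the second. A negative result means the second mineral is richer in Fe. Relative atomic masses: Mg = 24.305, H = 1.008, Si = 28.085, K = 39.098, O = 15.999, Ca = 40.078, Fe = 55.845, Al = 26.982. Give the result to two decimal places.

M((Mg₀.₇₂Fe₀.₂₈)₃KAlSi₃O₁₀(OH)₂) = 443.748 g/mol, so wt% Fe = 46.910/443.748 × 100 = 10.57%.
M((Mg₀.₆₀Fe₀.₄₀)₅Ca₂Si₈O₂₂(OH)₂) = 875.433 g/mol, so wt% Fe = 111.690/875.433 × 100 = 12.76%.
10.57 − 12.76 = -2.19 pp.

-2.19 percentage points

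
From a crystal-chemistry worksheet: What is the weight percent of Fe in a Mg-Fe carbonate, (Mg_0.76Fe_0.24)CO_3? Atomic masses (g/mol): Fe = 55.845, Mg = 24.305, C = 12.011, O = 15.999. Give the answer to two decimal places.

Molar mass of (Mg_0.76Fe_0.24)CO_3: 0.76*24.305 + 0.24*55.845 + 1*12.011 + 3*15.999 = 91.883 g/mol.
Mass of Fe per formula unit: 0.24 × 55.845 = 13.403 g.
Weight fraction Fe = 13.403 / 91.883 = 0.1459.

14.59 weight percent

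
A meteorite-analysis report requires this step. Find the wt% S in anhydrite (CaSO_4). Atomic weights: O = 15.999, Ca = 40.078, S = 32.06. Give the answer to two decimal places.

23.55 wt%

Molar mass of CaSO_4: 1×40.078 + 1×32.06 + 4×15.999 = 136.134 g/mol.
Mass of S per formula unit: 1 × 32.06 = 32.060 g.
Weight fraction S = 32.060 / 136.134 = 0.2355.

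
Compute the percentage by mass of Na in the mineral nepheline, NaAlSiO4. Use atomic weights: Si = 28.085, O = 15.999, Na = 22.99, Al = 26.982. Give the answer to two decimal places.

16.18 weight percent

M(NaAlSiO4) = 142.053 g/mol.
Na contributes 1 × 22.99 = 22.990 g per mole.
22.990/142.053 = 0.1618 → 16.18%.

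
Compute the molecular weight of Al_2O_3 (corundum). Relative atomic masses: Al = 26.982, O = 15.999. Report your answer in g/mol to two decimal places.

101.96 g/mol

The formula mass is the sum 2*26.982 + 3*15.999.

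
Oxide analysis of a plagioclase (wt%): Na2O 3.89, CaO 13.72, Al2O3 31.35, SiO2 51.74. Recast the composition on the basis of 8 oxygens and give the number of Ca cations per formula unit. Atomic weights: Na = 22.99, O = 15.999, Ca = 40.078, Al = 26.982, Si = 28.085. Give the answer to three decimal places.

Na2O: 3.89/61.979 = 0.06276 mol → 0.12552 mol Na, 0.06276 mol O.
CaO: 13.72/56.077 = 0.24466 mol → 0.24466 mol Ca, 0.24466 mol O.
Al2O3: 31.35/101.961 = 0.30747 mol → 0.61494 mol Al, 0.92241 mol O.
SiO2: 51.74/60.083 = 0.86114 mol → 0.86114 mol Si, 1.72228 mol O.
Total oxygen = 2.95211 mol. Normalization factor = 8/2.95211 = 2.70993.
Ca per 8 O = 0.24466 × 2.70993 = 0.663.

0.663 Ca apfu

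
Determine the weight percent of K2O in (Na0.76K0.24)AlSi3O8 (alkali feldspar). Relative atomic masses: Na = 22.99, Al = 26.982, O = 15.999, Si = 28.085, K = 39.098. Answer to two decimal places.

4.25 wt%

Molar mass of (Na0.76K0.24)AlSi3O8 = 0.76*22.99 + 0.24*39.098 + 1*26.982 + 3*28.085 + 8*15.999 = 266.085 g/mol.
Each formula unit contains 0.24 K, equivalent to 0.24/2 = 0.1200 mol K2O.
M(K2O) = 2×39.098 + 1×15.999 = 94.195 g/mol.
Mass of K2O per formula unit = 0.1200 × 94.195 = 11.303 g.
K2O wt% = 11.303 / 266.085 × 100 = 4.25%.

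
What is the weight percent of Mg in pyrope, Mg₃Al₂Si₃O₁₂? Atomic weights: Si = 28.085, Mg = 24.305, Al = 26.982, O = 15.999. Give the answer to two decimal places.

18.09 mass %

M(Mg₃Al₂Si₃O₁₂) = 403.122 g/mol.
Mg contributes 3 × 24.305 = 72.915 g per mole.
72.915/403.122 = 0.1809 → 18.09%.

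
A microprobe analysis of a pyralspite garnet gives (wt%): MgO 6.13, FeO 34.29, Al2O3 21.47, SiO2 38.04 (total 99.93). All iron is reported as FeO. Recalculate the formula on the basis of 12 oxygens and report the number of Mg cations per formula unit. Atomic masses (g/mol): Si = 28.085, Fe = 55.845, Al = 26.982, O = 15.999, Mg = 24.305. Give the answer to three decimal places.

0.722 Mg apfu

MgO (M=40.304): mol = 0.15209; Mg = 0.15209, O = 0.15209.
FeO (M=71.844): mol = 0.47728; Fe = 0.47728, O = 0.47728.
Al2O3 (M=101.961): mol = 0.21057; Al = 0.42114, O = 0.63171.
SiO2 (M=60.083): mol = 0.63312; Si = 0.63312, O = 1.26624.
ΣO = 2.52732; factor = 12/ΣO = 4.74811.
Mg apfu = 0.15209 × 4.74811 = 0.722.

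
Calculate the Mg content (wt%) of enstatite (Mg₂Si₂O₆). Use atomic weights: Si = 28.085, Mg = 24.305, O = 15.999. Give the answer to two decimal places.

M(Mg₂Si₂O₆) = 200.774 g/mol.
Mg contributes 2 × 24.305 = 48.610 g per mole.
48.610/200.774 = 0.2421 → 24.21%.

24.21 wt%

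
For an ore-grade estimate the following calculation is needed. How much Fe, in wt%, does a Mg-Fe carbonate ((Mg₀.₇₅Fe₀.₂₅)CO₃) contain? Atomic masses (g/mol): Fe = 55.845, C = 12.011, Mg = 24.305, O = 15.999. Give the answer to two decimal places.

Formula mass = 0.75·24.305 + 0.25·55.845 + 1·12.011 + 3·15.999 = 92.198 g/mol, of which 13.961 g is Fe.
So Fe makes up 13.961/92.198 = 0.1514 of the mass, i.e. 15.14%.

15.14 wt%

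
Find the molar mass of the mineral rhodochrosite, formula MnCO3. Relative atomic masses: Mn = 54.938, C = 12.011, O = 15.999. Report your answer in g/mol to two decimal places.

114.95 g/mol

Mn: 1 × 54.938 = 54.9380
C: 1 × 12.011 = 12.0110
O: 3 × 15.999 = 47.9970
Summing the contributions gives the formula mass.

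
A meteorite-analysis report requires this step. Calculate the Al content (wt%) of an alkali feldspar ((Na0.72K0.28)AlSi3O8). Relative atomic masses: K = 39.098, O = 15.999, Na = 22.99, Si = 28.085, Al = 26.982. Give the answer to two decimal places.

Formula mass = 0.72×22.99 + 0.28×39.098 + 1×26.982 + 3×28.085 + 8×15.999 = 266.729 g/mol, of which 26.982 g is Al.
So Al makes up 26.982/266.729 = 0.1012 of the mass, i.e. 10.12%.

10.12 wt%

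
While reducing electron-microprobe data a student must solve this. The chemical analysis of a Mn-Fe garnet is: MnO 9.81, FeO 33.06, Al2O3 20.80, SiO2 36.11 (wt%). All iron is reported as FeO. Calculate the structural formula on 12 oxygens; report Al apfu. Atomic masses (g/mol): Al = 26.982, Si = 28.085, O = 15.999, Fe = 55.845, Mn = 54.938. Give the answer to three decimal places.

2.029 Al apfu

MnO: 9.81/70.937 = 0.13829 mol → 0.13829 mol Mn, 0.13829 mol O.
FeO: 33.06/71.844 = 0.46016 mol → 0.46016 mol Fe, 0.46016 mol O.
Al2O3: 20.80/101.961 = 0.20400 mol → 0.40800 mol Al, 0.61200 mol O.
SiO2: 36.11/60.083 = 0.60100 mol → 0.60100 mol Si, 1.20200 mol O.
Total oxygen = 2.41245 mol. Normalization factor = 12/2.41245 = 4.97420.
Al per 12 O = 0.40800 × 4.97420 = 2.029.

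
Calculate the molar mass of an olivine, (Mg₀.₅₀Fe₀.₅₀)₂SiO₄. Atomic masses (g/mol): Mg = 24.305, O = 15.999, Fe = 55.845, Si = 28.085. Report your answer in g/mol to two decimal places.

M = 1×24.305 + 1×55.845 + 1×28.085 + 4×15.999

172.23 g/mol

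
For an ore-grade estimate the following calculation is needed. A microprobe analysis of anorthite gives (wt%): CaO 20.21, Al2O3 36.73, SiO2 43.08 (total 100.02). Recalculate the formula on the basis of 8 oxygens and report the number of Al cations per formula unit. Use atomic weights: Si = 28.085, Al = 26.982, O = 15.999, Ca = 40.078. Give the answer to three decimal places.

CaO (M=56.077): mol = 0.36040; Ca = 0.36040, O = 0.36040.
Al2O3 (M=101.961): mol = 0.36024; Al = 0.72048, O = 1.08072.
SiO2 (M=60.083): mol = 0.71701; Si = 0.71701, O = 1.43402.
ΣO = 2.87514; factor = 8/ΣO = 2.78247.
Al apfu = 0.72048 × 2.78247 = 2.005.

2.005 Al apfu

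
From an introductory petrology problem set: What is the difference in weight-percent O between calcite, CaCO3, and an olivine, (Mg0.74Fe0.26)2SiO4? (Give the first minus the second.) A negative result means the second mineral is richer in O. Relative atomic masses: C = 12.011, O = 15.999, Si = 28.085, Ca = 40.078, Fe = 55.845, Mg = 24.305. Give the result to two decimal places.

7.22 percentage points

M(CaCO3) = 100.086 g/mol, so wt% O = 47.997/100.086 × 100 = 47.96%.
M((Mg0.74Fe0.26)2SiO4) = 157.092 g/mol, so wt% O = 63.996/157.092 × 100 = 40.74%.
47.96 − 40.74 = 7.22 pp.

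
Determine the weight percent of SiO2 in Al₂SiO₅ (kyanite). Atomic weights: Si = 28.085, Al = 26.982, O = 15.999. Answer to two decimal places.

37.08 wt%

M(Al₂SiO₅) = 162.044 g/mol; M(SiO2) = 60.083 g/mol.
Moles SiO2 per formula unit = 1 Si ÷ 1 = 1.0000.
SiO2 fraction = (1.0000 × 60.083) / 162.044 = 60.083/162.044 = 0.3708.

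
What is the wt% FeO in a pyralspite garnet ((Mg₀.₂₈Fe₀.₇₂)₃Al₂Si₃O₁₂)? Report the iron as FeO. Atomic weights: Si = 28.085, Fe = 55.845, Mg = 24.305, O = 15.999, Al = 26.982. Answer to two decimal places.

Molar mass of (Mg₀.₂₈Fe₀.₇₂)₃Al₂Si₃O₁₂ = 0.84×24.305 + 2.16×55.845 + 2×26.982 + 3×28.085 + 12×15.999 = 471.248 g/mol.
Each formula unit contains 2.16 Fe, equivalent to 2.16/1 = 2.1600 mol FeO.
M(FeO) = 1×55.845 + 1×15.999 = 71.844 g/mol.
Mass of FeO per formula unit = 2.1600 × 71.844 = 155.183 g.
FeO wt% = 155.183 / 471.248 × 100 = 32.93%.

32.93 wt%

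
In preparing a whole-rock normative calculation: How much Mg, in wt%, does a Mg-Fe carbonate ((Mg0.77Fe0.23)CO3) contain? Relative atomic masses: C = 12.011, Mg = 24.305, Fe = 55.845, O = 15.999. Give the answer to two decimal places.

20.44 wt%

Formula mass = 0.77·24.305 + 0.23·55.845 + 1·12.011 + 3·15.999 = 91.567 g/mol, of which 18.715 g is Mg.
So Mg makes up 18.715/91.567 = 0.2044 of the mass, i.e. 20.44%.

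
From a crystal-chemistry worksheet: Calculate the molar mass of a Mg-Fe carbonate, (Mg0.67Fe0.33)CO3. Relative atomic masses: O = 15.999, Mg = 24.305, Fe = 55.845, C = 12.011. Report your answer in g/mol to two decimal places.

94.72 g/mol

The formula mass is the sum 0.67·24.305 + 0.33·55.845 + 1·12.011 + 3·15.999.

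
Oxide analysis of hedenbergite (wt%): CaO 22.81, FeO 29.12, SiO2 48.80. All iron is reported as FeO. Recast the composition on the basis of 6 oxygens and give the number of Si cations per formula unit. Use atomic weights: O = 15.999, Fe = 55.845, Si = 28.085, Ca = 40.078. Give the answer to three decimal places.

2.000 Si apfu

22.81 wt% CaO ÷ 56.077 g/mol = 0.40676 mol, giving 0.40676 Ca and 0.40676 O.
29.12 wt% FeO ÷ 71.844 g/mol = 0.40532 mol, giving 0.40532 Fe and 0.40532 O.
48.80 wt% SiO2 ÷ 60.083 g/mol = 0.81221 mol, giving 0.81221 Si and 1.62442 O.
Oxygen sums to 2.43650; scaling by 6/2.43650 = 2.46255 puts the formula on 6 O.
Si: 0.81221 × 2.46255 = 2.000 atoms per formula unit.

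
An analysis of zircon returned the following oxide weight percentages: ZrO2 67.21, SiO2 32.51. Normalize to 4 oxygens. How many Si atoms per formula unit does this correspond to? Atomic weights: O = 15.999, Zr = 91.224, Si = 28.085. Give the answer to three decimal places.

0.996 Si apfu

67.21 wt% ZrO2 ÷ 123.222 g/mol = 0.54544 mol, giving 0.54544 Zr and 1.09088 O.
32.51 wt% SiO2 ÷ 60.083 g/mol = 0.54108 mol, giving 0.54108 Si and 1.08216 O.
Oxygen sums to 2.17304; scaling by 4/2.17304 = 1.84074 puts the formula on 4 O.
Si: 0.54108 × 1.84074 = 0.996 atoms per formula unit.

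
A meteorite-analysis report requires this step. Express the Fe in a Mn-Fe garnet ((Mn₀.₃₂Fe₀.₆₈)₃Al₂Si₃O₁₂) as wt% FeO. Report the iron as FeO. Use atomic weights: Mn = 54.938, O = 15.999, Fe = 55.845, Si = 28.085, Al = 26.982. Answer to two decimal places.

29.50 wt%

Formula mass = 496.871 g/mol.
2.04 Fe → 2.0400 mol FeO per formula unit; M(FeO) = 71.844, so FeO mass = 146.562 g.
146.562/496.871 × 100 = 29.50 wt%.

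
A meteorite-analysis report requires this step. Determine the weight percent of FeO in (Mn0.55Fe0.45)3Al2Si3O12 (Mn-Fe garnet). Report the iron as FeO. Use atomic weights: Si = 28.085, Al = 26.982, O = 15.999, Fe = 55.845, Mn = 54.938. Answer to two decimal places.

M((Mn0.55Fe0.45)3Al2Si3O12) = 496.245 g/mol; M(FeO) = 71.844 g/mol.
Moles FeO per formula unit = 1.35 Fe ÷ 1 = 1.3500.
FeO fraction = (1.3500 × 71.844) / 496.245 = 96.989/496.245 = 0.1954.

19.54 wt%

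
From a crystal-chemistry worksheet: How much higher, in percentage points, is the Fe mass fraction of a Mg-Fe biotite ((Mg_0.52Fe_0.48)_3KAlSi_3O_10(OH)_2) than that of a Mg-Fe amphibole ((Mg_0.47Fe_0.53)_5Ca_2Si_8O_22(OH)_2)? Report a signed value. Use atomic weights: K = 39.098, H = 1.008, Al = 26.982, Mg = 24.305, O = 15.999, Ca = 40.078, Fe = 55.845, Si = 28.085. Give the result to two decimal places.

0.86 percentage points

M((Mg_0.52Fe_0.48)_3KAlSi_3O_10(OH)_2) = 462.672 g/mol, so wt% Fe = 80.417/462.672 × 100 = 17.38%.
M((Mg_0.47Fe_0.53)_5Ca_2Si_8O_22(OH)_2) = 895.934 g/mol, so wt% Fe = 147.989/895.934 × 100 = 16.52%.
17.38 − 16.52 = 0.86 pp.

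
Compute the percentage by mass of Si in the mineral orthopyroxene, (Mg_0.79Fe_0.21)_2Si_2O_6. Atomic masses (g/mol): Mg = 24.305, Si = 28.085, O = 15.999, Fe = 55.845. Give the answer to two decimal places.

26.25 weight percent

Formula mass = 1.58×24.305 + 0.42×55.845 + 2×28.085 + 6×15.999 = 214.021 g/mol, of which 56.170 g is Si.
So Si makes up 56.170/214.021 = 0.2625 of the mass, i.e. 26.25%.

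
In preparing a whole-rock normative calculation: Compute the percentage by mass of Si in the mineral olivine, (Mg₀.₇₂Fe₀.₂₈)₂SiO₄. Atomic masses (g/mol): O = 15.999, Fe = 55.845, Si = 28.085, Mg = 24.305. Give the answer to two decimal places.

17.74 wt%

Molar mass of (Mg₀.₇₂Fe₀.₂₈)₂SiO₄: 1.44×24.305 + 0.56×55.845 + 1×28.085 + 4×15.999 = 158.353 g/mol.
Mass of Si per formula unit: 1 × 28.085 = 28.085 g.
Weight fraction Si = 28.085 / 158.353 = 0.1774.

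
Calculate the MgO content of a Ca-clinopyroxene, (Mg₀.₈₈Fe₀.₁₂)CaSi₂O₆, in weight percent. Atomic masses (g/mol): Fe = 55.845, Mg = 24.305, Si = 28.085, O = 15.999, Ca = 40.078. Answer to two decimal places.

M((Mg₀.₈₈Fe₀.₁₂)CaSi₂O₆) = 220.332 g/mol; M(MgO) = 40.304 g/mol.
Moles MgO per formula unit = 0.88 Mg ÷ 1 = 0.8800.
MgO fraction = (0.8800 × 40.304) / 220.332 = 35.468/220.332 = 0.1610.

16.10 wt%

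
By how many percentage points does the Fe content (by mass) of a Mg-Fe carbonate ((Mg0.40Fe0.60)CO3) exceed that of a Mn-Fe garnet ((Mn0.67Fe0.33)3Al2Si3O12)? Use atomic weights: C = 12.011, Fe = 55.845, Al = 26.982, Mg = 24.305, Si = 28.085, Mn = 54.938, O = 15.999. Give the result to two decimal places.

First mineral: 33.507 g Fe in 103.237 g formula = 32.46 wt% Fe.
Second mineral: 55.287 g Fe in 495.919 g formula = 11.15 wt% Fe.
32.46% − 11.15% gives a difference of 21.31 percentage points.

21.31 percentage points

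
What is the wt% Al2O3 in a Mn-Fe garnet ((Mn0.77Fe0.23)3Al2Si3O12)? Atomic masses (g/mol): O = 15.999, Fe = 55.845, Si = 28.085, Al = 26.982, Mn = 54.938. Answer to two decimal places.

20.57 wt%

Formula mass = 495.647 g/mol.
2 Al → 1.0000 mol Al2O3 per formula unit; M(Al2O3) = 101.961, so Al2O3 mass = 101.961 g.
101.961/495.647 × 100 = 20.57 wt%.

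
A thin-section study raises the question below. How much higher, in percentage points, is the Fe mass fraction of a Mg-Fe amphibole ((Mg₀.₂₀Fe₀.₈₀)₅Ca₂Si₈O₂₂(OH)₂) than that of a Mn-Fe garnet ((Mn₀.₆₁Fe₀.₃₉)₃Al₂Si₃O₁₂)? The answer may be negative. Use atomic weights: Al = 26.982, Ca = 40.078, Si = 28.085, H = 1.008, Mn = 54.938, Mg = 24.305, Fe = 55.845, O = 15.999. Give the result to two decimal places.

First mineral: 223.380 g Fe in 938.513 g formula = 23.80 wt% Fe.
Second mineral: 65.339 g Fe in 496.082 g formula = 13.17 wt% Fe.
23.80% − 13.17% gives a difference of 10.63 percentage points.

10.63 percentage points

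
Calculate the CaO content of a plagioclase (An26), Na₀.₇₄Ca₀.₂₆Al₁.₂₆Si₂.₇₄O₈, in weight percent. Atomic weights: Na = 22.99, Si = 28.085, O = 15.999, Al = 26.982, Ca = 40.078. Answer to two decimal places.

M(Na₀.₇₄Ca₀.₂₆Al₁.₂₆Si₂.₇₄O₈) = 266.375 g/mol; M(CaO) = 56.077 g/mol.
Moles CaO per formula unit = 0.26 Ca ÷ 1 = 0.2600.
CaO fraction = (0.2600 × 56.077) / 266.375 = 14.580/266.375 = 0.0547.

5.47 wt%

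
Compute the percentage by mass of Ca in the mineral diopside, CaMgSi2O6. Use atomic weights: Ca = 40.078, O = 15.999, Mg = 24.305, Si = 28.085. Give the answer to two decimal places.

M(CaMgSi2O6) = 216.547 g/mol.
Ca contributes 1 × 40.078 = 40.078 g per mole.
40.078/216.547 = 0.1851 → 18.51%.

18.51 weight percent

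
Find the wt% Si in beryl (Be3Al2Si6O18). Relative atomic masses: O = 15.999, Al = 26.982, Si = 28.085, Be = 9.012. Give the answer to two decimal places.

31.35 wt%

Formula mass = 3×9.012 + 2×26.982 + 6×28.085 + 18×15.999 = 537.492 g/mol, of which 168.510 g is Si.
So Si makes up 168.510/537.492 = 0.3135 of the mass, i.e. 31.35%.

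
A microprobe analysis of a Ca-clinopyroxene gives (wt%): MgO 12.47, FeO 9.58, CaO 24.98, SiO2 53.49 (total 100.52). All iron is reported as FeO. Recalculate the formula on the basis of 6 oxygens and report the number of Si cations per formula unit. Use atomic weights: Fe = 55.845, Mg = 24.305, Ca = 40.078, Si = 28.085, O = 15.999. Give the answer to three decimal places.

2.002 Si apfu

12.47 wt% MgO ÷ 40.304 g/mol = 0.30940 mol, giving 0.30940 Mg and 0.30940 O.
9.58 wt% FeO ÷ 71.844 g/mol = 0.13334 mol, giving 0.13334 Fe and 0.13334 O.
24.98 wt% CaO ÷ 56.077 g/mol = 0.44546 mol, giving 0.44546 Ca and 0.44546 O.
53.49 wt% SiO2 ÷ 60.083 g/mol = 0.89027 mol, giving 0.89027 Si and 1.78054 O.
Oxygen sums to 2.66874; scaling by 6/2.66874 = 2.24825 puts the formula on 6 O.
Si: 0.89027 × 2.24825 = 2.002 atoms per formula unit.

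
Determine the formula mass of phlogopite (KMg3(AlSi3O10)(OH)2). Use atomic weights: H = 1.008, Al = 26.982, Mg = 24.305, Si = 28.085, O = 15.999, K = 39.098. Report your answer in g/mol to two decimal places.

417.25 g/mol

K: 1 × 39.098 = 39.0980
Mg: 3 × 24.305 = 72.9150
Al: 1 × 26.982 = 26.9820
Si: 3 × 28.085 = 84.2550
O: 12 × 15.999 = 191.9880
H: 2 × 1.008 = 2.0160
Summing the contributions gives the formula mass.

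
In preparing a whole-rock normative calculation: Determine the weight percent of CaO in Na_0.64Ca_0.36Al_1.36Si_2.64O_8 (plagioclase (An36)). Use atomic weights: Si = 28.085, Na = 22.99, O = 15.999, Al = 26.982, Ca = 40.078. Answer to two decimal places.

Molar mass of Na_0.64Ca_0.36Al_1.36Si_2.64O_8 = 0.64×22.99 + 0.36×40.078 + 1.36×26.982 + 2.64×28.085 + 8×15.999 = 267.974 g/mol.
Each formula unit contains 0.36 Ca, equivalent to 0.36/1 = 0.3600 mol CaO.
M(CaO) = 1×40.078 + 1×15.999 = 56.077 g/mol.
Mass of CaO per formula unit = 0.3600 × 56.077 = 20.188 g.
CaO wt% = 20.188 / 267.974 × 100 = 7.53%.

7.53 wt%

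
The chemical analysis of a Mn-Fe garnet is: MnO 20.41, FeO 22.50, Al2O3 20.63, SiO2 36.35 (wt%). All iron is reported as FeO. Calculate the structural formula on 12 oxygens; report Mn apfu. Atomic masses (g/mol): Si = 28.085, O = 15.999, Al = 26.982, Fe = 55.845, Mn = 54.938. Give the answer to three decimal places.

1.428 Mn apfu

20.41 wt% MnO ÷ 70.937 g/mol = 0.28772 mol, giving 0.28772 Mn and 0.28772 O.
22.50 wt% FeO ÷ 71.844 g/mol = 0.31318 mol, giving 0.31318 Fe and 0.31318 O.
20.63 wt% Al2O3 ÷ 101.961 g/mol = 0.20233 mol, giving 0.40466 Al and 0.60699 O.
36.35 wt% SiO2 ÷ 60.083 g/mol = 0.60500 mol, giving 0.60500 Si and 1.21000 O.
Oxygen sums to 2.41789; scaling by 12/2.41789 = 4.96300 puts the formula on 12 O.
Mn: 0.28772 × 4.96300 = 1.428 atoms per formula unit.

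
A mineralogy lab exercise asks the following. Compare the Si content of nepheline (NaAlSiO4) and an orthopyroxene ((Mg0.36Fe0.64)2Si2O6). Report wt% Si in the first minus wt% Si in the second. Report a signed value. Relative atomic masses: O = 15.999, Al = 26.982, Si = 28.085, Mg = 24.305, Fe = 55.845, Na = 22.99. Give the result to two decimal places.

First mineral: 28.085 g Si in 142.053 g formula = 19.77 wt% Si.
Second mineral: 56.170 g Si in 241.145 g formula = 23.29 wt% Si.
19.77% − 23.29% gives a difference of -3.52 percentage points.

-3.52 percentage points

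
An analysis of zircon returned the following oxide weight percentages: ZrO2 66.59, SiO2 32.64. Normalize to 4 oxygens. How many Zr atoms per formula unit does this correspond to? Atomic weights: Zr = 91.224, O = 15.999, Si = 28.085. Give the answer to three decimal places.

ZrO2: 66.59/123.222 = 0.54041 mol → 0.54041 mol Zr, 1.08082 mol O.
SiO2: 32.64/60.083 = 0.54325 mol → 0.54325 mol Si, 1.08650 mol O.
Total oxygen = 2.16732 mol. Normalization factor = 4/2.16732 = 1.84560.
Zr per 4 O = 0.54041 × 1.84560 = 0.997.

0.997 Zr apfu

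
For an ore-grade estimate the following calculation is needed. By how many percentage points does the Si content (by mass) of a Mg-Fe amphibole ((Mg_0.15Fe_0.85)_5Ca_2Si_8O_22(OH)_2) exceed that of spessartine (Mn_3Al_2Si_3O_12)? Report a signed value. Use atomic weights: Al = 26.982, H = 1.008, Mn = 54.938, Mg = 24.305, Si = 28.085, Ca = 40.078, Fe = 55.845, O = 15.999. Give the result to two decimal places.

M((Mg_0.15Fe_0.85)_5Ca_2Si_8O_22(OH)_2) = 946.398 g/mol, so wt% Si = 224.680/946.398 × 100 = 23.74%.
M(Mn_3Al_2Si_3O_12) = 495.021 g/mol, so wt% Si = 84.255/495.021 × 100 = 17.02%.
23.74 − 17.02 = 6.72 pp.

6.72 percentage points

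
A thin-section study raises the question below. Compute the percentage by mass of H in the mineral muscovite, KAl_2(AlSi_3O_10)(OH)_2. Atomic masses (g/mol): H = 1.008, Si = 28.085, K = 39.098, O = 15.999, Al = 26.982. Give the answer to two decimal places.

0.51 weight percent

Molar mass of KAl_2(AlSi_3O_10)(OH)_2: 1·39.098 + 3·26.982 + 3·28.085 + 12·15.999 + 2·1.008 = 398.303 g/mol.
Mass of H per formula unit: 2 × 1.008 = 2.016 g.
Weight fraction H = 2.016 / 398.303 = 0.0051.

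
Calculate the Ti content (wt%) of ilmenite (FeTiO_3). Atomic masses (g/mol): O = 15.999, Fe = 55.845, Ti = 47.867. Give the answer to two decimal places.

Formula mass = 1*55.845 + 1*47.867 + 3*15.999 = 151.709 g/mol, of which 47.867 g is Ti.
So Ti makes up 47.867/151.709 = 0.3155 of the mass, i.e. 31.55%.

31.55 wt%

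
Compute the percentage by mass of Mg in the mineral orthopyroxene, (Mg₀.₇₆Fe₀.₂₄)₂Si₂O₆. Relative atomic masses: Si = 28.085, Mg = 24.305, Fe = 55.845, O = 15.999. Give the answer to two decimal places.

Molar mass of (Mg₀.₇₆Fe₀.₂₄)₂Si₂O₆: 1.52·24.305 + 0.48·55.845 + 2·28.085 + 6·15.999 = 215.913 g/mol.
Mass of Mg per formula unit: 1.52 × 24.305 = 36.944 g.
Weight fraction Mg = 36.944 / 215.913 = 0.1711.

17.11 weight percent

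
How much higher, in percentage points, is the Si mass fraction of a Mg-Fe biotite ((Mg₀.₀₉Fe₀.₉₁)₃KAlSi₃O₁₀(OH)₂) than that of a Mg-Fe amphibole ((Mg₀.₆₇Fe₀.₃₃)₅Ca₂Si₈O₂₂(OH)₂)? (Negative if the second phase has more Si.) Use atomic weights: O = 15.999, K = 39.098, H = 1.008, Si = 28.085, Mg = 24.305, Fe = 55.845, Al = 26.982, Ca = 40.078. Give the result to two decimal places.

Si in (Mg₀.₀₉Fe₀.₉₁)₃KAlSi₃O₁₀(OH)₂: molar mass 503.358 g/mol; 3×28.085 = 84.255 g → 16.74 wt%.
Si in (Mg₀.₆₇Fe₀.₃₃)₅Ca₂Si₈O₂₂(OH)₂: molar mass 864.394 g/mol; 8×28.085 = 224.680 g → 25.99 wt%.
Difference = 16.74 − 25.99 = -9.25 percentage points.

-9.25 percentage points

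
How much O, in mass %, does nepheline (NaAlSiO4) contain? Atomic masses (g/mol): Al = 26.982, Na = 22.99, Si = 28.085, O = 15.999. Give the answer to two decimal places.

M(NaAlSiO4) = 142.053 g/mol.
O contributes 4 × 15.999 = 63.996 g per mole.
63.996/142.053 = 0.4505 → 45.05%.

45.05 mass %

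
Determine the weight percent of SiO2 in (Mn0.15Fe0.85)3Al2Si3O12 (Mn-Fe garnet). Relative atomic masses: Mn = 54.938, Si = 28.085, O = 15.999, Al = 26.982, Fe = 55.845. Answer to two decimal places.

36.24 wt%

Formula mass = 497.334 g/mol.
3 Si → 3.0000 mol SiO2 per formula unit; M(SiO2) = 60.083, so SiO2 mass = 180.249 g.
180.249/497.334 × 100 = 36.24 wt%.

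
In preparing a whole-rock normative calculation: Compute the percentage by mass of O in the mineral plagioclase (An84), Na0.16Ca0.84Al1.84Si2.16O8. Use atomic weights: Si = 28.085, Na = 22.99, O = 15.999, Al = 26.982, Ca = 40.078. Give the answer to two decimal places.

46.43 wt%

Formula mass = 0.16×22.99 + 0.84×40.078 + 1.84×26.982 + 2.16×28.085 + 8×15.999 = 275.646 g/mol, of which 127.992 g is O.
So O makes up 127.992/275.646 = 0.4643 of the mass, i.e. 46.43%.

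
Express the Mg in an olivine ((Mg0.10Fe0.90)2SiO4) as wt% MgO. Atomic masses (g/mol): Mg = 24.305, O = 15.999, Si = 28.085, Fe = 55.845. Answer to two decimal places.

4.08 wt%

Formula mass = 197.463 g/mol.
0.20 Mg → 0.2000 mol MgO per formula unit; M(MgO) = 40.304, so MgO mass = 8.061 g.
8.061/197.463 × 100 = 4.08 wt%.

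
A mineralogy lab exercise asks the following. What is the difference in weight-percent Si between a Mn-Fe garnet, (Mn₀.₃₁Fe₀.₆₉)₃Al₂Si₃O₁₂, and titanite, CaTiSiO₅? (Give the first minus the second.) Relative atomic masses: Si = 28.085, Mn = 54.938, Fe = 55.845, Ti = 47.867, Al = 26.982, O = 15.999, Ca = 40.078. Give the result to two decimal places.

First mineral: 84.255 g Si in 496.898 g formula = 16.96 wt% Si.
Second mineral: 28.085 g Si in 196.025 g formula = 14.33 wt% Si.
16.96% − 14.33% gives a difference of 2.63 percentage points.

2.63 percentage points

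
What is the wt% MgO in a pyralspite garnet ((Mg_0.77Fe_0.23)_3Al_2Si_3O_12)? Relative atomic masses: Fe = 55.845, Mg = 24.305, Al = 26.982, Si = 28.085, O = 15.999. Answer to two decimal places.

21.91 wt%

Molar mass of (Mg_0.77Fe_0.23)_3Al_2Si_3O_12 = 2.31×24.305 + 0.69×55.845 + 2×26.982 + 3×28.085 + 12×15.999 = 424.885 g/mol.
Each formula unit contains 2.31 Mg, equivalent to 2.31/1 = 2.3100 mol MgO.
M(MgO) = 1×24.305 + 1×15.999 = 40.304 g/mol.
Mass of MgO per formula unit = 2.3100 × 40.304 = 93.102 g.
MgO wt% = 93.102 / 424.885 × 100 = 21.91%.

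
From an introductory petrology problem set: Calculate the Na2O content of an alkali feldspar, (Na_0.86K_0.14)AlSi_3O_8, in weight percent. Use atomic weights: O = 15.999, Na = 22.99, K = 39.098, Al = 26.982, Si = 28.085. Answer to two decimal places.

M((Na_0.86K_0.14)AlSi_3O_8) = 264.474 g/mol; M(Na2O) = 61.979 g/mol.
Moles Na2O per formula unit = 0.86 Na ÷ 2 = 0.4300.
Na2O fraction = (0.4300 × 61.979) / 264.474 = 26.651/264.474 = 0.1008.

10.08 wt%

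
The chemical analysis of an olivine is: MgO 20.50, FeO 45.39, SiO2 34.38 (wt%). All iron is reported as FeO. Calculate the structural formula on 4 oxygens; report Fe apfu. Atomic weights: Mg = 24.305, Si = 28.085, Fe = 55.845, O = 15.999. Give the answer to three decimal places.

MgO: 20.50/40.304 = 0.50863 mol → 0.50863 mol Mg, 0.50863 mol O.
FeO: 45.39/71.844 = 0.63179 mol → 0.63179 mol Fe, 0.63179 mol O.
SiO2: 34.38/60.083 = 0.57221 mol → 0.57221 mol Si, 1.14442 mol O.
Total oxygen = 2.28484 mol. Normalization factor = 4/2.28484 = 1.75067.
Fe per 4 O = 0.63179 × 1.75067 = 1.106.

1.106 Fe apfu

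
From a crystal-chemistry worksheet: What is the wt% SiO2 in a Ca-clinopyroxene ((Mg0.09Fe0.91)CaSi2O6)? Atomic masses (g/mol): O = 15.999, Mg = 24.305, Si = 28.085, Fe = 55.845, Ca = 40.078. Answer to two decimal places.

49.00 wt%

M((Mg0.09Fe0.91)CaSi2O6) = 245.248 g/mol; M(SiO2) = 60.083 g/mol.
Moles SiO2 per formula unit = 2 Si ÷ 1 = 2.0000.
SiO2 fraction = (2.0000 × 60.083) / 245.248 = 120.166/245.248 = 0.4900.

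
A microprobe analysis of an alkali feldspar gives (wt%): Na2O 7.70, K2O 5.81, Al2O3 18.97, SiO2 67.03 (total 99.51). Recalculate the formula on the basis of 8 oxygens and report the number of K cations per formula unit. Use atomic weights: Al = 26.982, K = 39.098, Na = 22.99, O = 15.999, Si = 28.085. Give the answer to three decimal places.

0.332 K apfu

7.70 wt% Na2O ÷ 61.979 g/mol = 0.12424 mol, giving 0.24848 Na and 0.12424 O.
5.81 wt% K2O ÷ 94.195 g/mol = 0.06168 mol, giving 0.12336 K and 0.06168 O.
18.97 wt% Al2O3 ÷ 101.961 g/mol = 0.18605 mol, giving 0.37210 Al and 0.55815 O.
67.03 wt% SiO2 ÷ 60.083 g/mol = 1.11562 mol, giving 1.11562 Si and 2.23124 O.
Oxygen sums to 2.97531; scaling by 8/2.97531 = 2.68880 puts the formula on 8 O.
K: 0.12336 × 2.68880 = 0.332 atoms per formula unit.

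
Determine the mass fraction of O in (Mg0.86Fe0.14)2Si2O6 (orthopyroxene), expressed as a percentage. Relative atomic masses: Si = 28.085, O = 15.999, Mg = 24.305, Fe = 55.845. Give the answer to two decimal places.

45.80 weight percent

Molar mass of (Mg0.86Fe0.14)2Si2O6: 1.72*24.305 + 0.28*55.845 + 2*28.085 + 6*15.999 = 209.605 g/mol.
Mass of O per formula unit: 6 × 15.999 = 95.994 g.
Weight fraction O = 95.994 / 209.605 = 0.4580.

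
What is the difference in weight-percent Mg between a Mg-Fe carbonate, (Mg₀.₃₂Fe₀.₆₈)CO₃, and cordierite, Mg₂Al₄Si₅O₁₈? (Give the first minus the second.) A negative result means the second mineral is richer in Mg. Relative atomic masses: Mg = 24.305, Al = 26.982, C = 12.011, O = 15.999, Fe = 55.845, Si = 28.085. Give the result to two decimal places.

-0.96 percentage points

First mineral: 7.778 g Mg in 105.760 g formula = 7.35 wt% Mg.
Second mineral: 48.610 g Mg in 584.945 g formula = 8.31 wt% Mg.
7.35% − 8.31% gives a difference of -0.96 percentage points.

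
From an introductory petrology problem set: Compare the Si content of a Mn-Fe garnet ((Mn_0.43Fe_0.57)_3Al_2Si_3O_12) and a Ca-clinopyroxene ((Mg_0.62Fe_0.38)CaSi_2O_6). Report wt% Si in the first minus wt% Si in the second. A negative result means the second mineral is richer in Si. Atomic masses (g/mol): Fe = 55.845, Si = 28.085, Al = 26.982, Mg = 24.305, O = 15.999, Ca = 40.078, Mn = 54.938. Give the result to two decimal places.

First mineral: 84.255 g Si in 496.572 g formula = 16.97 wt% Si.
Second mineral: 56.170 g Si in 228.532 g formula = 24.58 wt% Si.
16.97% − 24.58% gives a difference of -7.61 percentage points.

-7.61 percentage points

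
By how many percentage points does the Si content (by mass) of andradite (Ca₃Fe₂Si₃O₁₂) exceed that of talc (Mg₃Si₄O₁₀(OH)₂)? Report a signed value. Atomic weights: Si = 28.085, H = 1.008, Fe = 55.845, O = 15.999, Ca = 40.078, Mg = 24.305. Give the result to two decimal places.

Si in Ca₃Fe₂Si₃O₁₂: molar mass 508.167 g/mol; 3×28.085 = 84.255 g → 16.58 wt%.
Si in Mg₃Si₄O₁₀(OH)₂: molar mass 379.259 g/mol; 4×28.085 = 112.340 g → 29.62 wt%.
Difference = 16.58 − 29.62 = -13.04 percentage points.

-13.04 percentage points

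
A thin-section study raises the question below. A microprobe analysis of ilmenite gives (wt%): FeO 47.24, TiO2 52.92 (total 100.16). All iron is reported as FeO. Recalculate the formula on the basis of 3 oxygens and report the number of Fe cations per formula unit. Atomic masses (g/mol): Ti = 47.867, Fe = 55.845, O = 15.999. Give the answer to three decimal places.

47.24 wt% FeO ÷ 71.844 g/mol = 0.65754 mol, giving 0.65754 Fe and 0.65754 O.
52.92 wt% TiO2 ÷ 79.865 g/mol = 0.66262 mol, giving 0.66262 Ti and 1.32524 O.
Oxygen sums to 1.98278; scaling by 3/1.98278 = 1.51303 puts the formula on 3 O.
Fe: 0.65754 × 1.51303 = 0.995 atoms per formula unit.

0.995 Fe apfu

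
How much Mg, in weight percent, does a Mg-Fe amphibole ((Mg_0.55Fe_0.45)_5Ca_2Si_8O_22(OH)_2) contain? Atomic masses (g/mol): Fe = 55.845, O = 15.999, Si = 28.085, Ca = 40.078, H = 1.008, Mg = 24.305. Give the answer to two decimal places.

M((Mg_0.55Fe_0.45)_5Ca_2Si_8O_22(OH)_2) = 883.318 g/mol.
Mg contributes 2.75 × 24.305 = 66.839 g per mole.
66.839/883.318 = 0.0757 → 7.57%.

7.57 weight percent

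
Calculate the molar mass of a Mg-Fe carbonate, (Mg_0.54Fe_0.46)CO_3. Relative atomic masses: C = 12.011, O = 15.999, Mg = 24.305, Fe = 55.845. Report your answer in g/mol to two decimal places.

M = 0.54×24.305 + 0.46×55.845 + 1×12.011 + 3×15.999

98.82 g/mol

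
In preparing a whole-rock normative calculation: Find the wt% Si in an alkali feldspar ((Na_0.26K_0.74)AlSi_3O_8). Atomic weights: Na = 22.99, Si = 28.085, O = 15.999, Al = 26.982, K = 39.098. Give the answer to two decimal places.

30.73 wt%

Formula mass = 0.26×22.99 + 0.74×39.098 + 1×26.982 + 3×28.085 + 8×15.999 = 274.139 g/mol, of which 84.255 g is Si.
So Si makes up 84.255/274.139 = 0.3073 of the mass, i.e. 30.73%.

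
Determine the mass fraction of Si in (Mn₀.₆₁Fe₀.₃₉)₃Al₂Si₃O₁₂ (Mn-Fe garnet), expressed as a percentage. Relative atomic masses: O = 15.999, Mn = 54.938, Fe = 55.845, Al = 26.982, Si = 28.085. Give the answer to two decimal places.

16.98 weight percent

M((Mn₀.₆₁Fe₀.₃₉)₃Al₂Si₃O₁₂) = 496.082 g/mol.
Si contributes 3 × 28.085 = 84.255 g per mole.
84.255/496.082 = 0.1698 → 16.98%.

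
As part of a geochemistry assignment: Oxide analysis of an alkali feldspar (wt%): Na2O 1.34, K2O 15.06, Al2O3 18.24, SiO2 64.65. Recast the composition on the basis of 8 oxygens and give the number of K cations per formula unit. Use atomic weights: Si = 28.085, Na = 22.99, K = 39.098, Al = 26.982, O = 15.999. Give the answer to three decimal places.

0.891 K apfu

1.34 wt% Na2O ÷ 61.979 g/mol = 0.02162 mol, giving 0.04324 Na and 0.02162 O.
15.06 wt% K2O ÷ 94.195 g/mol = 0.15988 mol, giving 0.31976 K and 0.15988 O.
18.24 wt% Al2O3 ÷ 101.961 g/mol = 0.17889 mol, giving 0.35778 Al and 0.53667 O.
64.65 wt% SiO2 ÷ 60.083 g/mol = 1.07601 mol, giving 1.07601 Si and 2.15202 O.
Oxygen sums to 2.87019; scaling by 8/2.87019 = 2.78727 puts the formula on 8 O.
K: 0.31976 × 2.78727 = 0.891 atoms per formula unit.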